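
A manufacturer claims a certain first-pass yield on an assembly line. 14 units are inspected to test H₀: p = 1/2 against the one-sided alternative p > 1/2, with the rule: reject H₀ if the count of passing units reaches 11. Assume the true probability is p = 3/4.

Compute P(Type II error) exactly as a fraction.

A Type II error is failing to reject when Ha holds: with p = 3/4, β = P(X ≤ 10).
Equivalently, β = 1 − P(X ≥ 11) = 64244663/134217728.

64244663/134217728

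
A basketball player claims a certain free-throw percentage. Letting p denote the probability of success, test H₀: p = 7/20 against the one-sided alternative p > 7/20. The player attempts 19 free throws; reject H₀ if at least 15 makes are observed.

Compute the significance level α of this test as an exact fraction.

α = P(reject H₀ | H₀ true) = P(S ≥ 15 | p = 7/20), with S ~ Binomial(19, 7/20).
P(S ≥ 15) = Σ_{j=15}^{19} C(19,j)·(7/20)^j·(13/20)^{19-j} = 30172619187361172599/262144000000000000000000.

30172619187361172599/262144000000000000000000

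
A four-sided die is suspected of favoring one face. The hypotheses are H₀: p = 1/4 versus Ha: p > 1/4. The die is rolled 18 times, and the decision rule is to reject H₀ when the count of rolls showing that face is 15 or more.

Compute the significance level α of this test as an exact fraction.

2933/8589934592

α = P(reject H₀ | H₀ true) = P(S ≥ 15 | p = 1/4), with S ~ Binomial(18, 1/4).
Summing C(18,j)(1/4)^j(3/4)^{18−j} for j = 15,…,18 gives 2933/8589934592.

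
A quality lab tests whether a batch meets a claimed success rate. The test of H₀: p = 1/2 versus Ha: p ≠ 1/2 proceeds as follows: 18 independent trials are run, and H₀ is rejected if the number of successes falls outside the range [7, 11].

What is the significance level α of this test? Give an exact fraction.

7795/32768

The significance level is the null-hypothesis probability of the rejection region {≤6} ∪ {≥12}.
By symmetry, α = 2·P(Y ≤ 6) = 2·(1 + 18 + 153 + 816 + 3060 + 8568 + 18564)/262144 = 62360/262144 = 7795/32768.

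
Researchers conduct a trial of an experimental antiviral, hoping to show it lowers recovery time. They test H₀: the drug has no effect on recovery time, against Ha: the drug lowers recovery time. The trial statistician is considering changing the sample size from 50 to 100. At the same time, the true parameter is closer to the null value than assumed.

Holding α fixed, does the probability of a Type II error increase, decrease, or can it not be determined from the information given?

The first change alone would make β decrease; the second alone would make β increase. Which effect dominates depends on the magnitudes, which are not given.

Cannot be determined from the information given.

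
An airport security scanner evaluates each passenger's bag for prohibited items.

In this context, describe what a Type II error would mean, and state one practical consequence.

With the conventional null hypothesis that the bag contains no prohibited items:
A Type II error is failing to reject H₀ when H₀ is false.
Here that means letting the bag through when actually the bag contains a prohibited item.

A Type II error would mean concluding that the bag contains no prohibited items (or at least failing to establish that the bag contains a prohibited item) when in fact the bag contains a prohibited item. Consequence: a prohibited item passes through security undetected.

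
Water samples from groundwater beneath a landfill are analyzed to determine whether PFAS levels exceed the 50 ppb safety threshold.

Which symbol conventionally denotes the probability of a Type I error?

P(Type I error) = P(reject H₀ | H₀ true) = α, the significance level.

α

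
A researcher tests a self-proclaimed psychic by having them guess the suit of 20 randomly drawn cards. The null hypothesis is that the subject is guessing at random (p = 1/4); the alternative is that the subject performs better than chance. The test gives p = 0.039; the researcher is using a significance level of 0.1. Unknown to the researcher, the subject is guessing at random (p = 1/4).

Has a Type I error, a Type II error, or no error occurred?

Since p = 0.039 < α = 0.1, H₀ is rejected.
H₀ is true (actually the subject is guessing at random (p = 1/4)).
Rejecting a true H₀ is a Type I error.

Type I error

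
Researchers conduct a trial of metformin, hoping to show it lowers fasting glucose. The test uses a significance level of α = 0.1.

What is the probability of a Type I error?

0.1

The significance level α is, by definition, the probability of a Type I error — P(reject H₀ | H₀ true).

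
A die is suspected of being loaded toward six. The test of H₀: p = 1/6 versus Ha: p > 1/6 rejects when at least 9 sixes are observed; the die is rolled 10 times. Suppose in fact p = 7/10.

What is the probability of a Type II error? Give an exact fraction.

Under the alternative p = 7/10, S ~ Binomial(10, 7/10); β is the probability the test does not reject, P(S < 9).
Summing C(10,j)·(7/10)^j·(3/10)^{10-j} for j = 0..8 gives 8506916541/10000000000.

8506916541/10000000000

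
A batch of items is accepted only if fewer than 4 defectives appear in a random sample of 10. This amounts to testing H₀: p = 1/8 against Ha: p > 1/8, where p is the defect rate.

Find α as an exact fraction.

7372325/268435456

Under H₀, Y ~ Binomial(10, 1/8); the Type I error rate is P(Y ≥ 4).
α = 1 − P(Y ≤ 3) = 1 − 261063131/268435456 = 7372325/268435456.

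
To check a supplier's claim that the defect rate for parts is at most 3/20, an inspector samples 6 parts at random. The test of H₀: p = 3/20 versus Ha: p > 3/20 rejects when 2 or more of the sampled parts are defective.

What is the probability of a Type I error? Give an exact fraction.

The significance level is the probability, assuming p = 3/20, of seeing 2 or more defectives in 6 draws.
α = 1 − P(X ≤ 1) = 1 − 9938999/12800000 = 2861001/12800000.

2861001/12800000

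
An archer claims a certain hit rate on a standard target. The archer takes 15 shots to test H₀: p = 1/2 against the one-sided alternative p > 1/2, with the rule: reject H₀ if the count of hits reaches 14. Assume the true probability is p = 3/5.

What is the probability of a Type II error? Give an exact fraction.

β = P(fail to reject H₀ | Ha true) = P(S ≤ 13 | p = 3/5), S ~ Binomial(15, 3/5).
Adding the binomial probabilities P(S=0)+…+P(S=13) at p = 3/5 gives 30359740148/30517578125.

30359740148/30517578125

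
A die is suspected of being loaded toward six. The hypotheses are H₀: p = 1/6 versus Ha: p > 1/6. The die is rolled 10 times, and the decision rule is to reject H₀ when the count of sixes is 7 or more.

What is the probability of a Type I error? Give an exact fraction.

Under H₀, Y ~ Binomial(10, 1/6), and α = P(Y ≥ 7).
Summing C(10,j)(1/6)^j(5/6)^{10−j} for j = 7,…,10 gives 337/1259712.

337/1259712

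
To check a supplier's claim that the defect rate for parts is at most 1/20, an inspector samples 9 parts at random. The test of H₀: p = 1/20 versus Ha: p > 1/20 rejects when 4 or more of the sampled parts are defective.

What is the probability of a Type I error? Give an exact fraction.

α = P(reject H₀ | H₀ true) = P(X ≥ 4 | p = 1/20), X ~ Binomial(9, 1/20).
Computing the lower-tail complement: 1 − 127917750439/128000000000 = 82249561/128000000000.

82249561/128000000000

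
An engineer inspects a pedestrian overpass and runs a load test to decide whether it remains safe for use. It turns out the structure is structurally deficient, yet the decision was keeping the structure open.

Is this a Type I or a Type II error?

The null hypothesis here is that the structure meets the required load capacity (safe).
'Keeping the structure open' corresponds to failing to reject H₀.
H₀ was not rejected but H₀ is false — a Type II error (false negative).

Type II error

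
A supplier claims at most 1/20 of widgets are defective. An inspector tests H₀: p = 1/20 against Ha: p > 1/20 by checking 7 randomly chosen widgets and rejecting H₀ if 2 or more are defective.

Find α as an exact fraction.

Under H₀, S ~ Binomial(7, 1/20); the Type I error rate is P(S ≥ 2).
Computing the lower-tail complement: 1 − 611596453/640000000 = 28403547/640000000.

28403547/640000000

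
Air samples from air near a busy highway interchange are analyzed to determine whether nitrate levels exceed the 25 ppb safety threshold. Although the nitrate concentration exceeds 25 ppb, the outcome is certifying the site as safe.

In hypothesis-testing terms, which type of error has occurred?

Type II error

The null hypothesis here is that the nitrate concentration is at or below 25 ppb (safe).
'Certifying the site as safe' corresponds to failing to reject H₀.
H₀ was not rejected but H₀ is false — a Type II error (false negative).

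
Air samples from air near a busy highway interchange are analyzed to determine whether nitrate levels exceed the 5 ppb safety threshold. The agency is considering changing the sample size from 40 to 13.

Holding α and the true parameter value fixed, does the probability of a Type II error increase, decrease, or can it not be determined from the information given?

It increases.

With less data the test statistic is noisier; under Ha, more outcomes land inside the acceptance region.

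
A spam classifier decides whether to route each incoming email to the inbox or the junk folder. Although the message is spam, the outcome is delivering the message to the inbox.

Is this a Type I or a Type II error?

The null hypothesis here is that the message is legitimate (not spam).
'Delivering the message to the inbox' corresponds to failing to reject H₀.
H₀ was not rejected but H₀ is false — a Type II error (false negative).

Type II error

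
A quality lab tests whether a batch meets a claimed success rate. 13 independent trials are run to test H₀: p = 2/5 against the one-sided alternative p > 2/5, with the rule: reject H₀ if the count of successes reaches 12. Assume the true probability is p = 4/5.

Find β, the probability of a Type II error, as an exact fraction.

935490453/1220703125

A Type II error is failing to reject when Ha holds: with p = 4/5, β = P(X ≤ 11).
Adding the binomial probabilities P(X=0)+…+P(X=11) at p = 4/5 gives 935490453/1220703125.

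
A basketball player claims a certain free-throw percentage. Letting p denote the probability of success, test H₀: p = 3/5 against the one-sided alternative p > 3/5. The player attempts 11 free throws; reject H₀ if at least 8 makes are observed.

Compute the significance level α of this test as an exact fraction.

2893401/9765625

α = P(reject H₀ | H₀ true) = P(Y ≥ 8 | p = 3/5), with Y ~ Binomial(11, 3/5).
P(Y ≥ 8) = Σ_{j=8}^{11} C(11,j)·(3/5)^j·(2/5)^{11-j} = 2893401/9765625.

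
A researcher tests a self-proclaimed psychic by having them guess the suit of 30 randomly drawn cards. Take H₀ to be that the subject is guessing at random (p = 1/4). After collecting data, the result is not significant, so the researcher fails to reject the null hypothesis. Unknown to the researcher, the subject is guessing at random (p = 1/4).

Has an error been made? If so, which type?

No error — this is a correct decision.

The test retained a true H₀ — the decision matches the true state.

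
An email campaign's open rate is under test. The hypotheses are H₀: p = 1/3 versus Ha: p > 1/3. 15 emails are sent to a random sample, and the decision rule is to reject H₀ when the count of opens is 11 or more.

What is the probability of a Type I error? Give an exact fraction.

25931/14348907

Under H₀, X ~ Binomial(15, 1/3), and α = P(X ≥ 11).
P(X ≥ 11) = Σ_{j=11}^{15} C(15,j)·(1/3)^j·(2/3)^{15-j} = 25931/14348907.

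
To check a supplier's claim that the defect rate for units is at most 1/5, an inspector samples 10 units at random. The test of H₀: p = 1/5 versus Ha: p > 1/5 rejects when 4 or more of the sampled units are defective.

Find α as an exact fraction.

1180409/9765625

α = P(reject H₀ | H₀ true) = P(K ≥ 4 | p = 1/5), K ~ Binomial(10, 1/5).
Via the complement, α = 1 − Σ_{j=0}^{3} C(10,j)(1/5)^j(4/5)^{10-j} = 1180409/9765625.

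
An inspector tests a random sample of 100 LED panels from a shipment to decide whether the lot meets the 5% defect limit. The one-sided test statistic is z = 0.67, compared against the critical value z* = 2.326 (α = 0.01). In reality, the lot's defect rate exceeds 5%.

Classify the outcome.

The conventional null hypothesis is that the lot's defect rate is 5% (within specification).
Since z = 0.67 ≤ z* = 2.326, H₀ is not rejected.
H₀ is false (actually the lot's defect rate exceeds 5%).
Failing to reject a false H₀ is a Type II error.

Type II error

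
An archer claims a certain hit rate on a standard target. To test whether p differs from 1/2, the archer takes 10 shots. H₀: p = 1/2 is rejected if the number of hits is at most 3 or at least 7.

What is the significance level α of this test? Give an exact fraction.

Under H₀, K ~ Binomial(10, 1/2); α is the probability of landing in either tail, P(K ≤ 3) + P(K ≥ 7).
By symmetry, α = 2·P(K ≤ 3) = 2·(1 + 10 + 45 + 120)/1024 = 352/1024 = 11/32.

11/32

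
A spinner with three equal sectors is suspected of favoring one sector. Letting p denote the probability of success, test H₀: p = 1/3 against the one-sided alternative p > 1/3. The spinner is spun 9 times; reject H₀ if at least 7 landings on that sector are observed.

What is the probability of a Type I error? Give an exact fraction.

163/19683

Under H₀, Y ~ Binomial(9, 1/3), and α = P(Y ≥ 7).
P(Y ≥ 7) = Σ_{j=7}^{9} C(9,j)·(1/3)^j·(2/3)^{9-j} = 163/19683.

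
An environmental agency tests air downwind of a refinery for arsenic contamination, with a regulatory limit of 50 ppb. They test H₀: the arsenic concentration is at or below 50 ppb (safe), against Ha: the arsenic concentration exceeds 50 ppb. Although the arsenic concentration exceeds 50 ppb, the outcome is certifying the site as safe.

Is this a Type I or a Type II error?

'Certifying the site as safe' corresponds to failing to reject H₀.
H₀ was not rejected but H₀ is false — a Type II error (false negative).

Type II error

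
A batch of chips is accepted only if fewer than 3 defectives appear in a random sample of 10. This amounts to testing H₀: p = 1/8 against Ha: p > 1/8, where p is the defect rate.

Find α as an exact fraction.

The significance level is the probability, assuming p = 1/8, of seeing 3 or more defectives in 10 draws.
Computing the lower-tail complement: 1 − 236356841/268435456 = 32078615/268435456.

32078615/268435456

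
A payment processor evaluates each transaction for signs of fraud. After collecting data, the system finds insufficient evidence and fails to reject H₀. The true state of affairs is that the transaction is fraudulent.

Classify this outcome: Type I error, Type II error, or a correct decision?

Type II error

The conventional null hypothesis here is that the transaction is legitimate.
H₀ was not rejected, but H₀ is actually false.
Failing to reject a false null hypothesis is a Type II error (false negative).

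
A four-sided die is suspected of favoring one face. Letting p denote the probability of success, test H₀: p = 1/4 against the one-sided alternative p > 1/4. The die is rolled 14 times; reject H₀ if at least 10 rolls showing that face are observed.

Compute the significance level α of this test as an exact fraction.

91771/268435456

The Type I error probability is α = P(Y ≥ 10) computed under H₀, where Y ~ Binomial(14, 1/4).
P(Y ≥ 10) = Σ_{j=10}^{14} C(14,j)·(1/4)^j·(3/4)^{14-j} = 91771/268435456.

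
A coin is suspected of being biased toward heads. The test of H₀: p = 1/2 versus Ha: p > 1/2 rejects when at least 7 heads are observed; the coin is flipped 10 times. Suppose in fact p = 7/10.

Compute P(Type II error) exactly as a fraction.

A Type II error is failing to reject when Ha holds: with p = 7/10, β = P(X ≤ 6).
Equivalently, β = 1 − P(X ≥ 7) = 218993301/625000000.

218993301/625000000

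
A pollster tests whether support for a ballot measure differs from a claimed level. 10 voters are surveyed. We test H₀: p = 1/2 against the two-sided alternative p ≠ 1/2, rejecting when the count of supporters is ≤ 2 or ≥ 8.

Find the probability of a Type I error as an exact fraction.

7/64

The significance level is the null-hypothesis probability of the rejection region {≤2} ∪ {≥8}.
The two tails are symmetric, so α = 2·(1 + 10 + 45)/2^10 = 112/1024 = 7/64.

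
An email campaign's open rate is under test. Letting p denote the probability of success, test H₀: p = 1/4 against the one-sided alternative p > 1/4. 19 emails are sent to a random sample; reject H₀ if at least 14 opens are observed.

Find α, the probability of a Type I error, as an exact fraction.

α = P(reject H₀ | H₀ true) = P(X ≥ 14 | p = 1/4), with X ~ Binomial(19, 1/4).
Summing C(19,j)(1/4)^j(3/4)^{19−j} for j = 14,…,19 gives 395915/34359738368.

395915/34359738368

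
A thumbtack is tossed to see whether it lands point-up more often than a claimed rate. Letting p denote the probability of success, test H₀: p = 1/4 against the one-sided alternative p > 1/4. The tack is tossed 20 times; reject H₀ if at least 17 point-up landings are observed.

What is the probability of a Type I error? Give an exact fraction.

32551/1099511627776

α = P(reject H₀ | H₀ true) = P(S ≥ 17 | p = 1/4), with S ~ Binomial(20, 1/4).
P(S ≥ 17) = Σ_{j=17}^{20} C(20,j)·(1/4)^j·(3/4)^{20-j} = 32551/1099511627776.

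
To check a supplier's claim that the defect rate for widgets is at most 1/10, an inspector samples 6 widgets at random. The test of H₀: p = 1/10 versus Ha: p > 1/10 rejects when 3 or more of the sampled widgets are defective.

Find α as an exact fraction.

α = P(reject H₀ | H₀ true) = P(X ≥ 3 | p = 1/10), X ~ Binomial(6, 1/10).
Computing the lower-tail complement: 1 − 19683/20000 = 317/20000.

317/20000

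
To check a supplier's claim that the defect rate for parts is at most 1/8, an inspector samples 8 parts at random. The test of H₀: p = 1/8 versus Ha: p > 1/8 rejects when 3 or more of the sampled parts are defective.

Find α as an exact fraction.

The significance level is the probability, assuming p = 1/8, of seeing 3 or more defectives in 8 draws.
Via the complement, α = 1 − Σ_{j=0}^{2} C(8,j)(1/8)^j(7/8)^{8-j} = 1129899/16777216.

1129899/16777216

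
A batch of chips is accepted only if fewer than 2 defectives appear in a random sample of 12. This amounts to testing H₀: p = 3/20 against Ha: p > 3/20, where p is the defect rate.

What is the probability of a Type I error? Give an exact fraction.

Under H₀, K ~ Binomial(12, 3/20); the Type I error rate is P(K ≥ 2).
α = 1 − P(K ≤ 1) = 1 − 1816410504304549/4096000000000000 = 2279589495695451/4096000000000000.

2279589495695451/4096000000000000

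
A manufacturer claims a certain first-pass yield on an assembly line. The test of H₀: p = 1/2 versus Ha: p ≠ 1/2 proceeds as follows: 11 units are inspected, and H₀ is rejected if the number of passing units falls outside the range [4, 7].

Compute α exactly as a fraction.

29/128

α = P(K ≤ 3 or K ≥ 8 | p = 1/2), K ~ Binomial(11, 1/2).
The two tails are symmetric, so α = 2·(1 + 11 + 55 + 165)/2^11 = 464/2048 = 29/128.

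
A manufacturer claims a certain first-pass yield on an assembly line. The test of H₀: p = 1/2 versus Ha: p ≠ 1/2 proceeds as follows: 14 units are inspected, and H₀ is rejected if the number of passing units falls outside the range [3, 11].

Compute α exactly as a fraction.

The significance level is the null-hypothesis probability of the rejection region {≤2} ∪ {≥12}.
By symmetry, α = 2·P(Y ≤ 2) = 2·(1 + 14 + 91)/16384 = 212/16384 = 53/4096.

53/4096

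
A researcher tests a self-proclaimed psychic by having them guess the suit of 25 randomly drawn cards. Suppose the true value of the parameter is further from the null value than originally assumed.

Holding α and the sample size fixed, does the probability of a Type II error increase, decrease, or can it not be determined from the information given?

A bigger departure from H₀ is easier for the test to detect, so it fails to reject less often.

It decreases.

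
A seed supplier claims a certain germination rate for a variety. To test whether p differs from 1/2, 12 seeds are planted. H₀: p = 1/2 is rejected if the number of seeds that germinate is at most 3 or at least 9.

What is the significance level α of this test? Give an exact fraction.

α = P(S ≤ 3 or S ≥ 9 | p = 1/2), S ~ Binomial(12, 1/2).
By symmetry, α = 2·P(S ≤ 3) = 2·(1 + 12 + 66 + 220)/4096 = 598/4096 = 299/2048.

299/2048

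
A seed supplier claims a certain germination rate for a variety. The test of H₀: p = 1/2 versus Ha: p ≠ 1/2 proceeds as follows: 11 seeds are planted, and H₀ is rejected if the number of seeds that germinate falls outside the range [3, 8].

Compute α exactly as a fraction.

α = P(K ≤ 2 or K ≥ 9 | p = 1/2), K ~ Binomial(11, 1/2).
The two tails are symmetric, so α = 2·(1 + 11 + 55)/2^11 = 134/2048 = 67/1024.

67/1024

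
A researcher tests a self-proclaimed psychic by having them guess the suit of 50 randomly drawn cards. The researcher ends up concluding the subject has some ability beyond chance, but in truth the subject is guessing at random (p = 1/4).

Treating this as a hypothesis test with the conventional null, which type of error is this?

The null hypothesis here is that the subject is guessing at random (p = 1/4).
'Concluding the subject has some ability beyond chance' corresponds to rejecting H₀.
H₀ was rejected but H₀ is true — a Type I error (false positive).

Type I error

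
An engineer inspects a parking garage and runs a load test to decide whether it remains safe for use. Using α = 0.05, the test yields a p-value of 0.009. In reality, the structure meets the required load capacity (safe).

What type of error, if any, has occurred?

Type I error

The conventional null hypothesis is that the structure meets the required load capacity (safe).
Since p = 0.009 < α = 0.05, H₀ is rejected.
H₀ is true (actually the structure meets the required load capacity (safe)).
Rejecting a true H₀ is a Type I error.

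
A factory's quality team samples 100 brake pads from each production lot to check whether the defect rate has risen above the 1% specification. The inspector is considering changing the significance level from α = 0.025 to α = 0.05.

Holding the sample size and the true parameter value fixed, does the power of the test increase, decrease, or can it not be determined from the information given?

It increases.

Relaxing α lowers the evidence threshold; under Ha, outcomes that previously fell short now trigger rejection.
Since power = 1 − β and β decreases, power increases.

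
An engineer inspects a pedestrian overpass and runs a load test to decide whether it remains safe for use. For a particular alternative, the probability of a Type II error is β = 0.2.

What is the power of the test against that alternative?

0.8

Power = 1 − β = 1 − 0.2 = 0.8.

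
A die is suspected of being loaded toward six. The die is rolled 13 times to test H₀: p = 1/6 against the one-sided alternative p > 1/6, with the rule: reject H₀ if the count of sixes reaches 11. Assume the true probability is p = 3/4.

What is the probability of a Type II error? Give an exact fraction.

22394171/33554432

A Type II error is failing to reject when Ha holds: with p = 3/4, β = P(X ≤ 10).
Summing C(13,j)·(3/4)^j·(1/4)^{13-j} for j = 0..10 gives 22394171/33554432.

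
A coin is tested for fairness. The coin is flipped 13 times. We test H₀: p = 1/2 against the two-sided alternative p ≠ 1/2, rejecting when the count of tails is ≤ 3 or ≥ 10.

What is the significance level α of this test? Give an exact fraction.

189/2048

Under H₀, S ~ Binomial(13, 1/2); α is the probability of landing in either tail, P(S ≤ 3) + P(S ≥ 10).
The two tails are symmetric, so α = 2·(1 + 13 + 78 + 286)/2^13 = 756/8192 = 189/2048.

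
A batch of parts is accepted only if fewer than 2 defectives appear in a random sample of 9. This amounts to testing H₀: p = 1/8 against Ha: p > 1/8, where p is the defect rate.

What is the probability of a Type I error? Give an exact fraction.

Under H₀, Y ~ Binomial(9, 1/8); the Type I error rate is P(Y ≥ 2).
α = 1 − P(Y ≤ 1) = 1 − 5764801/8388608 = 2623807/8388608.

2623807/8388608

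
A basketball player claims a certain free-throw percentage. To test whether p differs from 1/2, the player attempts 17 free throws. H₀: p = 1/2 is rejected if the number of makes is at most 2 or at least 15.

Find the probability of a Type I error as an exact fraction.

α = P(X ≤ 2 or X ≥ 15 | p = 1/2), X ~ Binomial(17, 1/2).
Each tail has probability (1 + 17 + 136)/131072; doubling gives α = 308/131072 = 77/32768.

77/32768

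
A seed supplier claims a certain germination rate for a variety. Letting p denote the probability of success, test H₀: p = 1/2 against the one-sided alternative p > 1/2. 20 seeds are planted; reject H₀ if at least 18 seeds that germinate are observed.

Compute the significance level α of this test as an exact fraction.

211/1048576

The Type I error probability is α = P(Y ≥ 18) computed under H₀, where Y ~ Binomial(20, 1/2).
Summing the upper tail: (190 + 20 + 1) / 2^20 = 211/1048576.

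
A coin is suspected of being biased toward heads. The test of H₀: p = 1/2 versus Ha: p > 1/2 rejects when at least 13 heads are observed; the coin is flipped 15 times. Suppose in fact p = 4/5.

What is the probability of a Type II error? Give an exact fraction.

β = P(fail to reject H₀ | Ha true) = P(K ≤ 12 | p = 4/5), K ~ Binomial(15, 4/5).
Equivalently, β = 1 − P(K ≥ 13) = 18370873741/30517578125.

18370873741/30517578125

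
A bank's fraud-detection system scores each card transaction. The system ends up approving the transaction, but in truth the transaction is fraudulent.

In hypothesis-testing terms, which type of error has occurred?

The null hypothesis here is that the transaction is legitimate.
'Approving the transaction' corresponds to failing to reject H₀.
H₀ was not rejected but H₀ is false — a Type II error (false negative).

Type II error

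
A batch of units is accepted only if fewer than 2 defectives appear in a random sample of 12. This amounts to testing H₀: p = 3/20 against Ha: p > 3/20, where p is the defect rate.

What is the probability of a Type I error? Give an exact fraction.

Under H₀, Y ~ Binomial(12, 3/20); the Type I error rate is P(Y ≥ 2).
Via the complement, α = 1 − Σ_{j=0}^{1} C(12,j)(3/20)^j(17/20)^{12-j} = 2279589495695451/4096000000000000.

2279589495695451/4096000000000000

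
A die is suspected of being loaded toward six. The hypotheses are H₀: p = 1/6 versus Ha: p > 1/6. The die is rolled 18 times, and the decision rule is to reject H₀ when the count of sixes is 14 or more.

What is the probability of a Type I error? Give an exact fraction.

126151/6347497291776

α = P(reject H₀ | H₀ true) = P(K ≥ 14 | p = 1/6), with K ~ Binomial(18, 1/6).
Summing C(18,j)(1/6)^j(5/6)^{18−j} for j = 14,…,18 gives 126151/6347497291776.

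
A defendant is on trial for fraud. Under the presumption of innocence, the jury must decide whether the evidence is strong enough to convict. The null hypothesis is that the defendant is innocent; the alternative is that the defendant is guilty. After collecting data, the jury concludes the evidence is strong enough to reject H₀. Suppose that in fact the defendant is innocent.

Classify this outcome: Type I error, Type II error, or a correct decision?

H₀ was rejected, but H₀ is actually true.
Rejecting a true null hypothesis is a Type I error (false positive).

Type I error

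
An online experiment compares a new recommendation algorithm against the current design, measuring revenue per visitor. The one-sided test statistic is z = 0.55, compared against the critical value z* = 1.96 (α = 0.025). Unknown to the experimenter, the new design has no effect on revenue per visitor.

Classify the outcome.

Neither — the decision is correct.

The conventional null hypothesis is that the new design has no effect on revenue per visitor.
Since z = 0.55 ≤ z* = 1.96, H₀ is not rejected.
H₀ is true (actually the new design has no effect on revenue per visitor).
The decision matches the true state — no error.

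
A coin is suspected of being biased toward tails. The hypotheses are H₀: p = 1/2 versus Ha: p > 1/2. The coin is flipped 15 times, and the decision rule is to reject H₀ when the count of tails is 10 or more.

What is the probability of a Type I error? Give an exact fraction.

309/2048

α = P(reject H₀ | H₀ true) = P(K ≥ 10 | p = 1/2), with K ~ Binomial(15, 1/2).
Summing the upper tail: (3003 + 1365 + 455 + 105 + 15 + 1) / 2^15 = 4944/32768 = 309/2048.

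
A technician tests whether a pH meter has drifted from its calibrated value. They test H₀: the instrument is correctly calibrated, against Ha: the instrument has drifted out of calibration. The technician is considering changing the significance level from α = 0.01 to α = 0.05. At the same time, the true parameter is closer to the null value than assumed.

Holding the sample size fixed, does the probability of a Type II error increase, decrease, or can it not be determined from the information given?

The first change alone would make β decrease; the second alone would make β increase. Which effect dominates depends on the magnitudes, which are not given.

Cannot be determined from the information given.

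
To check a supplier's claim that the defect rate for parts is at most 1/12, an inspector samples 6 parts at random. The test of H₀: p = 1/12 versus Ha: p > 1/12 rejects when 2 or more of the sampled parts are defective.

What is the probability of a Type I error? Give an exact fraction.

The significance level is the probability, assuming p = 1/12, of seeing 2 or more defectives in 6 draws.
α = 1 − P(S ≤ 1) = 1 − 2737867/2985984 = 248117/2985984.

248117/2985984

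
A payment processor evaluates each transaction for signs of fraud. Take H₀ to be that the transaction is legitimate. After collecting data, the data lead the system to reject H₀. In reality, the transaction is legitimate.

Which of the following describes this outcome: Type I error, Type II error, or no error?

H₀ was rejected, but H₀ is actually true.
Rejecting a true null hypothesis is a Type I error (false positive).

Type I error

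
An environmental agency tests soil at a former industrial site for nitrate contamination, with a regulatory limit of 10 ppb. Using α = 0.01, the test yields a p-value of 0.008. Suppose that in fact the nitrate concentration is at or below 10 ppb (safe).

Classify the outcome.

Type I error

The conventional null hypothesis is that the nitrate concentration is at or below 10 ppb (safe).
Since p = 0.008 < α = 0.01, H₀ is rejected.
H₀ is true (actually the nitrate concentration is at or below 10 ppb (safe)).
Rejecting a true H₀ is a Type I error.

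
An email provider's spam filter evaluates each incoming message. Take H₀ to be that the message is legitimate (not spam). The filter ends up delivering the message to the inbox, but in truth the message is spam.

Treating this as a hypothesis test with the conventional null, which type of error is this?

'Delivering the message to the inbox' corresponds to failing to reject H₀.
H₀ was not rejected but H₀ is false — a Type II error (false negative).

Type II error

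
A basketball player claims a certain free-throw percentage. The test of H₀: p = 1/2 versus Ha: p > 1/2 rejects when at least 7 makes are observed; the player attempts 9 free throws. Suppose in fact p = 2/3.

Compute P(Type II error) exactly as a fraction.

12259/19683

Under the alternative p = 2/3, K ~ Binomial(9, 2/3); β is the probability the test does not reject, P(K < 7).
Equivalently, β = 1 − P(K ≥ 7) = 12259/19683.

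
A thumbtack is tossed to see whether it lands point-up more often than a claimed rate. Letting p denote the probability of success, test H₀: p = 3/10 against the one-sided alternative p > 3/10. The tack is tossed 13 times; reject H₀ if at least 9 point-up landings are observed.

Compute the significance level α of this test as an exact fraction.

α = P(reject H₀ | H₀ true) = P(Y ≥ 9 | p = 3/10), with Y ~ Binomial(13, 3/10).
P(Y ≥ 9) = Σ_{j=9}^{13} C(13,j)·(3/10)^j·(7/10)^{13-j} = 8061940287/2000000000000.

8061940287/2000000000000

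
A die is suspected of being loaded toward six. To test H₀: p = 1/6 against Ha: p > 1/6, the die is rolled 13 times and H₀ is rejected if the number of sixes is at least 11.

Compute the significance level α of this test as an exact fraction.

The Type I error probability is α = P(X ≥ 11) computed under H₀, where X ~ Binomial(13, 1/6).
P(X ≥ 11) = Σ_{j=11}^{13} C(13,j)·(1/6)^j·(5/6)^{13-j} = 7/45349632.

7/45349632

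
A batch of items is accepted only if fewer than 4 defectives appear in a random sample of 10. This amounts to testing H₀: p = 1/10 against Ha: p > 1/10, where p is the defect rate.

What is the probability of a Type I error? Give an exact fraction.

Under H₀, Y ~ Binomial(10, 1/10); the Type I error rate is P(Y ≥ 4).
Via the complement, α = 1 − Σ_{j=0}^{3} C(10,j)(1/10)^j(9/10)^{10-j} = 7996999/625000000.

7996999/625000000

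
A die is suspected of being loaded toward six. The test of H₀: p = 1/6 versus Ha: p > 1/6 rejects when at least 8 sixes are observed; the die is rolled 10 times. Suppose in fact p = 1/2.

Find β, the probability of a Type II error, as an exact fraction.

Under the alternative p = 1/2, S ~ Binomial(10, 1/2); β is the probability the test does not reject, P(S < 8).
Equivalently, β = 1 − P(S ≥ 8) = 121/128.

121/128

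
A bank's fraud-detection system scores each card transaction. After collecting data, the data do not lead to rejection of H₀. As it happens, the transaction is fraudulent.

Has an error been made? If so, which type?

Type II error

The conventional null hypothesis here is that the transaction is legitimate.
H₀ was not rejected, but H₀ is actually false.
Failing to reject a false null hypothesis is a Type II error (false negative).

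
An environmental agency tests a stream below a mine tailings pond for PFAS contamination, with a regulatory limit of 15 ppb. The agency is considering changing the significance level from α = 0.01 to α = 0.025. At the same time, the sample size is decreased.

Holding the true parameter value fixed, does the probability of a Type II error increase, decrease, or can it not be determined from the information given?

Cannot be determined from the information given.

The first change alone would make β decrease; the second alone would make β increase. Which effect dominates depends on the magnitudes, which are not given.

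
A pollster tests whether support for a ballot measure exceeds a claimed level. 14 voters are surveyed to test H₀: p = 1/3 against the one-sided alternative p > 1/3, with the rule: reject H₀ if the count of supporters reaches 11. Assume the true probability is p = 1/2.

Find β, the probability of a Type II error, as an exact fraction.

7957/8192

Under the alternative p = 1/2, Y ~ Binomial(14, 1/2); β is the probability the test does not reject, P(Y < 11).
Summing C(14,j)·(1/2)^j·(1/2)^{14-j} for j = 0..10 gives 7957/8192.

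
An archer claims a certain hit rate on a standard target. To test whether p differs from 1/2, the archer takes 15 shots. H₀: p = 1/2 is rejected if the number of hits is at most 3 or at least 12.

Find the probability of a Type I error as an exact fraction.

9/256

α = P(K ≤ 3 or K ≥ 12 | p = 1/2), K ~ Binomial(15, 1/2).
Each tail has probability (1 + 15 + 105 + 455)/32768; doubling gives α = 1152/32768 = 9/256.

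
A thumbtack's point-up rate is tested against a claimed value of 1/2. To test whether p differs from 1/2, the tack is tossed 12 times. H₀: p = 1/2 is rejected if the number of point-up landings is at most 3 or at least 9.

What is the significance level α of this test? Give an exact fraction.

299/2048

Under H₀, X ~ Binomial(12, 1/2); α is the probability of landing in either tail, P(X ≤ 3) + P(X ≥ 9).
By symmetry, α = 2·P(X ≤ 3) = 2·(1 + 12 + 66 + 220)/4096 = 598/4096 = 299/2048.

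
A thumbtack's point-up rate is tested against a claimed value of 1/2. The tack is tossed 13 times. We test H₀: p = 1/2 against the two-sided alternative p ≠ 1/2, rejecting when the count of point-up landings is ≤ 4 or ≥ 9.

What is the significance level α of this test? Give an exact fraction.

1093/4096

Under H₀, Y ~ Binomial(13, 1/2); α is the probability of landing in either tail, P(Y ≤ 4) + P(Y ≥ 9).
By symmetry, α = 2·P(Y ≤ 4) = 2·(1 + 13 + 78 + 286 + 715)/8192 = 2186/8192 = 1093/4096.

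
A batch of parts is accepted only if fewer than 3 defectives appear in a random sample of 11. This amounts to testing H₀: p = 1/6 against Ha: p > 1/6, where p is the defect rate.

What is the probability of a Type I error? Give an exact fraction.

3671303/13436928

α = P(reject H₀ | H₀ true) = P(K ≥ 3 | p = 1/6), K ~ Binomial(11, 1/6).
Computing the lower-tail complement: 1 − 9765625/13436928 = 3671303/13436928.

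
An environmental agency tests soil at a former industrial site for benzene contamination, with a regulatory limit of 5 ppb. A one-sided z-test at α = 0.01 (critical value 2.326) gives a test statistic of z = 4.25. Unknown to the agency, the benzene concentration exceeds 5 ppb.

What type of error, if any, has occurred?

The conventional null hypothesis is that the benzene concentration is at or below 5 ppb (safe).
Since z = 4.25 > z* = 2.326, H₀ is rejected.
H₀ is false (actually the benzene concentration exceeds 5 ppb).
The decision matches the true state — no error.

No error — this is a correct decision.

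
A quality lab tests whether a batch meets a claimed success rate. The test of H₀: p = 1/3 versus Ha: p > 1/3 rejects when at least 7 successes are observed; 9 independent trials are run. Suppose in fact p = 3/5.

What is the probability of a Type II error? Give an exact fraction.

1500416/1953125

β = P(fail to reject H₀ | Ha true) = P(S ≤ 6 | p = 3/5), S ~ Binomial(9, 3/5).
Summing C(9,j)·(3/5)^j·(2/5)^{9-j} for j = 0..6 gives 1500416/1953125.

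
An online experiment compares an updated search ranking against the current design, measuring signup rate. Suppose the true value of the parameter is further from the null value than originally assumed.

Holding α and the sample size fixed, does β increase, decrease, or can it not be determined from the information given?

It decreases.

A larger true effect moves the Ha sampling distribution further from the H₀ critical value, making rejection more likely when Ha is true.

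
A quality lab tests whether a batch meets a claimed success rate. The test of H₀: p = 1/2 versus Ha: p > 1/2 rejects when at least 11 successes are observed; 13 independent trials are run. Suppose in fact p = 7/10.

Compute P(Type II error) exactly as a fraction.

A Type II error is failing to reject when Ha holds: with p = 7/10, β = P(X ≤ 10).
Equivalently, β = 1 − P(X ≥ 11) = 7788298257/9765625000.

7788298257/9765625000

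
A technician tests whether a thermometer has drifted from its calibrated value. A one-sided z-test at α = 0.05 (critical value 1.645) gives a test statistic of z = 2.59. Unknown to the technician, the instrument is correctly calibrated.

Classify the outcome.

Type I error

The conventional null hypothesis is that the instrument is correctly calibrated.
Since z = 2.59 > z* = 1.645, H₀ is rejected.
H₀ is true (actually the instrument is correctly calibrated).
Rejecting a true H₀ is a Type I error.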